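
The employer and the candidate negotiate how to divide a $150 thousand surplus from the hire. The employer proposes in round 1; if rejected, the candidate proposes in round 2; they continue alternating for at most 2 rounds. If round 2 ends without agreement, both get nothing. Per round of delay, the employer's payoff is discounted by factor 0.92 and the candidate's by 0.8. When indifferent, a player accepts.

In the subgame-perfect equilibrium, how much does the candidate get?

120

Round 2 (the candidate proposes): the employer will accept anything ≥ 0, so the candidate offers 0 and keeps 150.
Round 1 (the employer proposes): the candidate can get 150 next round, worth 0.8 × 150 = 120 now, so the employer offers 120, keeping 30.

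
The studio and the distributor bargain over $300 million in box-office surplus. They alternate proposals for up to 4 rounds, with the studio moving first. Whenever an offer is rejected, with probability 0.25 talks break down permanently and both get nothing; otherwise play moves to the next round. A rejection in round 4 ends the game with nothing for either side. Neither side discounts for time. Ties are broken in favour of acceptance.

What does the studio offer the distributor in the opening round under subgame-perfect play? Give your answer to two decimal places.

Round 4 (the distributor proposes): the studio will accept anything ≥ 0, so the distributor offers 0 and keeps 300.
Round 3 (the studio proposes): rejecting gives the distributor an expected 0.75 × 300 = 225. The studio offers 225 and keeps 300 − 225 = 75.
Round 2 (the distributor proposes): rejecting gives the studio an expected 0.75 × 75 = 56.25, so the distributor offers 56.25, keeping 243.75.
Round 1 (the studio proposes): rejecting gives the distributor an expected 0.75 × 243.75 = 182.8125. The studio offers 182.8125 and keeps 300 − 182.8125 = 117.1875.

182.81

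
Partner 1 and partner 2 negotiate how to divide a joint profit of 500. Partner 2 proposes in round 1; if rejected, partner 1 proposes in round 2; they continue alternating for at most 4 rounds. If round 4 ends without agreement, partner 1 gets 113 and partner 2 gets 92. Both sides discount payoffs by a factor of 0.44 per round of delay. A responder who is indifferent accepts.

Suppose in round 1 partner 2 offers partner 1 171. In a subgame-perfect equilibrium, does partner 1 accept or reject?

Work out partner 1's continuation value if the offer is rejected.
Round 4 (partner 1 proposes): partner 2 gets 92 if talks fail, so partner 1 offers 92 and keeps 408.
Round 3 (partner 2 proposes): partner 1 can get 408 next round, worth 0.44 × 408 = 179.52 now; partner 2 offers that and keeps 320.48.
Round 2 (partner 1 proposes): partner 2 can get 320.48 next round, worth 0.44 × 320.48 = 141.0112 now; partner 1 offers that and keeps 358.9888.
So by rejecting in round 1, partner 1 gets 358.9888 next round, worth 0.44 × 358.9888 = 157.955072 now.
Offer 171 ≥ 157.955072, so partner 1 accepts.

Accept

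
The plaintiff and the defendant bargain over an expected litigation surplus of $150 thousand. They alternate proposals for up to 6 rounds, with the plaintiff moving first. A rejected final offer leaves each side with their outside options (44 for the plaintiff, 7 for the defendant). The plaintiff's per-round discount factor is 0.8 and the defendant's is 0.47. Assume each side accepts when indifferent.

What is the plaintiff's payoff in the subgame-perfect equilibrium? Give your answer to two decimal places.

123.56

Solve by backward induction from round 6.
Round 6 (the defendant proposes): the plaintiff gets 44 if talks fail, so the defendant offers 44 and keeps 106.
Round 5 (the plaintiff proposes): the defendant can get 106 next round, worth 0.47 × 106 = 49.82 now; the plaintiff offers that and keeps 100.18.
Round 4 (the defendant proposes): the plaintiff can get 100.18 next round, worth 0.8 × 100.18 = 80.144 now; the defendant offers that and keeps 69.856.
Round 3 (the plaintiff proposes): the defendant can get 69.856 next round, worth 0.47 × 69.856 = 32.83232 now. The plaintiff offers 32.83232 and keeps 150 − 32.83232 = 117.16768.
Round 2 (the defendant proposes): the plaintiff can get 117.16768 next round, worth 0.8 × 117.16768 = 93.734144 now; the defendant offers that and keeps 56.265856.
Round 1 (the plaintiff proposes): the defendant can get 56.265856 next round, worth 0.47 × 56.265856 = 26.44495232 now. The plaintiff offers 26.44495232 and keeps 150 − 26.44495232 = 123.55504768.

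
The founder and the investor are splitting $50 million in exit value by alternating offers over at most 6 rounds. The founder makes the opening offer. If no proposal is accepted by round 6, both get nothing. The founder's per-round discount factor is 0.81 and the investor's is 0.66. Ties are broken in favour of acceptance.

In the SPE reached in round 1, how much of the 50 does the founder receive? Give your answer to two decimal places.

30.95

Round 6 (the investor proposes): rejection yields 0 for the founder; the investor offers 0 and keeps 50.
Round 5 (the founder proposes): the investor can get 50 next round, worth 0.66 × 50 = 33 now; the founder offers that and keeps 17.
Round 4 (the investor proposes): the founder can get 17 next round, worth 0.81 × 17 = 13.77 now. The investor offers 13.77 and keeps 50 − 13.77 = 36.23.
Round 3 (the founder proposes): the investor can get 36.23 next round, worth 0.66 × 36.23 = 23.9118 now, so the founder offers 23.9118, keeping 26.0882.
Round 2 (the investor proposes): the founder can get 26.0882 next round, worth 0.81 × 26.0882 = 21.131442 now. The investor offers 21.131442 and keeps 50 − 21.131442 = 28.868558.
Round 1 (the founder proposes): the investor can get 28.868558 next round, worth 0.66 × 28.868558 = 19.05324828 now. The founder offers 19.05324828 and keeps 50 − 19.05324828 = 30.94675172.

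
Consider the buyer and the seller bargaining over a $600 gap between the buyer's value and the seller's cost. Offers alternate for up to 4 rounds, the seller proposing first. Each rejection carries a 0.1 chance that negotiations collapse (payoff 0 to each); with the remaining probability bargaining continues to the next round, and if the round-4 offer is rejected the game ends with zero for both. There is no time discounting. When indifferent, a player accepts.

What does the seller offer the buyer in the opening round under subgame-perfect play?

491.4

Round 4 (the buyer proposes): the seller will accept anything ≥ 0, so the buyer offers 0 and keeps 600.
Round 3 (the seller proposes): rejecting gives the buyer an expected 0.9 × 600 = 540; the seller offers that and keeps 60.
Round 2 (the buyer proposes): rejecting gives the seller an expected 0.9 × 60 = 54, so the buyer offers 54, keeping 546.
Round 1 (the seller proposes): rejecting gives the buyer an expected 0.9 × 546 = 491.4, so the seller offers 491.4, keeping 108.6.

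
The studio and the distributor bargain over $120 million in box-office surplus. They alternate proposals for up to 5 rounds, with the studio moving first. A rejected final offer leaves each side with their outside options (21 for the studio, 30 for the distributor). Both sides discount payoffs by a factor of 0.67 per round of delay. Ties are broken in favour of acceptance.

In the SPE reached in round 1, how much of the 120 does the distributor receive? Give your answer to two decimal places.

44.49

Round 5 (the studio proposes): the distributor gets 30 if talks fail, so the studio offers 30 and keeps 90.
Round 4 (the distributor proposes): the studio can get 90 next round, worth 0.67 × 90 = 60.3 now. The distributor offers 60.3 and keeps 120 − 60.3 = 59.7.
Round 3 (the studio proposes): the distributor can get 59.7 next round, worth 0.67 × 59.7 = 39.999 now, so the studio offers 39.999, keeping 80.001.
Round 2 (the distributor proposes): the studio can get 80.001 next round, worth 0.67 × 80.001 = 53.60067 now; the distributor offers that and keeps 66.39933.
Round 1 (the studio proposes): the distributor can get 66.39933 next round, worth 0.67 × 66.39933 = 44.4875511 now, so the studio offers 44.4875511, keeping 75.5124489.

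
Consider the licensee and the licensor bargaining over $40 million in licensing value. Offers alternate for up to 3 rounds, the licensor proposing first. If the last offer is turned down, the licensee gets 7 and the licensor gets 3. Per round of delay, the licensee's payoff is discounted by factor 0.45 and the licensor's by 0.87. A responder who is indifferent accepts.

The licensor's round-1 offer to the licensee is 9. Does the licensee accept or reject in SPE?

Accept

Round 3 (the licensor proposes): the licensee gets 7 if talks fail, so the licensor offers 7 and keeps 33.
Round 2 (the licensee proposes): the licensor can get 33 next round, worth 0.87 × 33 = 28.71 now; the licensee offers that and keeps 11.29.
So by rejecting in round 1, the licensee gets 11.29 next round, worth 0.45 × 11.29 = 5.0805 now.
Offer 9 ≥ 5.0805, so the licensee accepts.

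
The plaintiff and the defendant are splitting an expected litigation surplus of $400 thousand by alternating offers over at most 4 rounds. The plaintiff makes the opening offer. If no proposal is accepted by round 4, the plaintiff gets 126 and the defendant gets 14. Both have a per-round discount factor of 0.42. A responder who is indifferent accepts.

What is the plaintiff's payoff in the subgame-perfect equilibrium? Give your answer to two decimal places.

282.26

Round 4 (the defendant proposes): the plaintiff gets 126 if talks fail, so the defendant offers 126 and keeps 274.
Round 3 (the plaintiff proposes): the defendant can get 274 next round, worth 0.42 × 274 = 115.08 now, so the plaintiff offers 115.08, keeping 284.92.
Round 2 (the defendant proposes): the plaintiff can get 284.92 next round, worth 0.42 × 284.92 = 119.6664 now; the defendant offers that and keeps 280.3336.
Round 1 (the plaintiff proposes): the defendant can get 280.3336 next round, worth 0.42 × 280.3336 = 117.740112 now, so the plaintiff offers 117.740112, keeping 282.259888.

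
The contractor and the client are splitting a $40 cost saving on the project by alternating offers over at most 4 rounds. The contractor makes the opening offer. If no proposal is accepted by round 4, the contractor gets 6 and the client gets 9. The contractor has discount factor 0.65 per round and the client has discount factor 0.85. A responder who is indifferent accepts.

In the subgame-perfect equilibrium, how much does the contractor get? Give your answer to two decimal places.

Round 4 (the client proposes): the contractor gets 6 if talks fail, so the client offers 6 and keeps 34.
Round 3 (the contractor proposes): the client can get 34 next round, worth 0.85 × 34 = 28.9 now. The contractor offers 28.9 and keeps 40 − 28.9 = 11.1.
Round 2 (the client proposes): the contractor can get 11.1 next round, worth 0.65 × 11.1 = 7.215 now, so the client offers 7.215, keeping 32.785.
Round 1 (the contractor proposes): the client can get 32.785 next round, worth 0.85 × 32.785 = 27.86725 now, so the contractor offers 27.86725, keeping 12.13275.

12.13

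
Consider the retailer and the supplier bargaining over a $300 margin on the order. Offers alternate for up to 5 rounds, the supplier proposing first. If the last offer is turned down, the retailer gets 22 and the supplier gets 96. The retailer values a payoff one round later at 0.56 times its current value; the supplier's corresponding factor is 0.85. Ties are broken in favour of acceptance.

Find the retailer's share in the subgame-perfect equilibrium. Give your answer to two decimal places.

Round 5 (the supplier proposes): the retailer gets 22 if talks fail, so the supplier offers 22 and keeps 278.
Round 4 (the retailer proposes): the supplier can get 278 next round, worth 0.85 × 278 = 236.3 now; the retailer offers that and keeps 63.7.
Round 3 (the supplier proposes): the retailer can get 63.7 next round, worth 0.56 × 63.7 = 35.672 now. The supplier offers 35.672 and keeps 300 − 35.672 = 264.328.
Round 2 (the retailer proposes): the supplier can get 264.328 next round, worth 0.85 × 264.328 = 224.6788 now; the retailer offers that and keeps 75.3212.
Round 1 (the supplier proposes): the retailer can get 75.3212 next round, worth 0.56 × 75.3212 = 42.179872 now, so the supplier offers 42.179872, keeping 257.820128.

42.18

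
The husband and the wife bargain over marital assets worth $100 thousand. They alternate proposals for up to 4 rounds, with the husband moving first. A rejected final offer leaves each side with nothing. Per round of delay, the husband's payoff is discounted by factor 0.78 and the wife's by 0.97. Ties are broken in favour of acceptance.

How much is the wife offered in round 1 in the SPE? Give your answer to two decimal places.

94.73

Round 4 (the wife proposes): the husband will accept anything ≥ 0, so the wife offers 0 and keeps 100.
Round 3 (the husband proposes): the wife can get 100 next round, worth 0.97 × 100 = 97 now. The husband offers 97 and keeps 100 − 97 = 3.
Round 2 (the wife proposes): the husband can get 3 next round, worth 0.78 × 3 = 2.34 now. The wife offers 2.34 and keeps 100 − 2.34 = 97.66.
Round 1 (the husband proposes): the wife can get 97.66 next round, worth 0.97 × 97.66 = 94.7302 now. The husband offers 94.7302 and keeps 100 − 94.7302 = 5.2698.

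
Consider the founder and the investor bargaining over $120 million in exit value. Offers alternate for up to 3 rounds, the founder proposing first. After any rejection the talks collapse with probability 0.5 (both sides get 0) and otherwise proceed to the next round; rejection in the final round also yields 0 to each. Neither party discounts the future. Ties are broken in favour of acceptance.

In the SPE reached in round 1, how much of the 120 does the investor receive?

Round 3 (the founder proposes): the investor will accept anything ≥ 0, so the founder offers 0 and keeps 120.
Round 2 (the investor proposes): rejecting gives the founder an expected 0.5 × 120 = 60, so the investor offers 60, keeping 60.
Round 1 (the founder proposes): rejecting gives the investor an expected 0.5 × 60 = 30; the founder offers that and keeps 90.

30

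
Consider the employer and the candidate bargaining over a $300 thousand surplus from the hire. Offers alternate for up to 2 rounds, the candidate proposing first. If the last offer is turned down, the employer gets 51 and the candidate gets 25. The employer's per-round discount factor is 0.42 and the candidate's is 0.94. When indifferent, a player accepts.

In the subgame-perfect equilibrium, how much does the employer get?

115.5

Solve by backward induction from round 2.
Round 2 (the employer proposes): the candidate gets 25 if talks fail, so the employer offers 25 and keeps 275.
Round 1 (the candidate proposes): the employer can get 275 next round, worth 0.42 × 275 = 115.5 now; the candidate offers that and keeps 184.5.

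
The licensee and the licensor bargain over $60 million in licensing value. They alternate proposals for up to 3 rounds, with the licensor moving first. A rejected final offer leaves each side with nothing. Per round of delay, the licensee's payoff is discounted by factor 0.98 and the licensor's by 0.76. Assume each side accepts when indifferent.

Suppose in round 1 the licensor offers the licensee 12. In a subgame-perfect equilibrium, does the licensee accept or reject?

Round 3 (the licensor proposes): the licensee will accept anything ≥ 0, so the licensor offers 0 and keeps 60.
Round 2 (the licensee proposes): the licensor can get 60 next round, worth 0.76 × 60 = 45.6 now; the licensee offers that and keeps 14.4.
So by rejecting in round 1, the licensee gets 14.4 next round, worth 0.98 × 14.4 = 14.112 now.
Offer 12 < 14.112, so the licensee rejects.

Reject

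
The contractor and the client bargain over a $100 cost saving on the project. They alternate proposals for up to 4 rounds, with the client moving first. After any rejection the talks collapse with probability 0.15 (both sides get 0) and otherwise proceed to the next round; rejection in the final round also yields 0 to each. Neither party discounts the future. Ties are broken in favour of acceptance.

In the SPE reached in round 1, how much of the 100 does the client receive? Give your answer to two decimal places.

Round 4 (the contractor proposes): rejection yields 0 for the client; the contractor offers 0 and keeps 100.
Round 3 (the client proposes): rejecting gives the contractor an expected 0.85 × 100 = 85; the client offers that and keeps 15.
Round 2 (the contractor proposes): rejecting gives the client an expected 0.85 × 15 = 12.75; the contractor offers that and keeps 87.25.
Round 1 (the client proposes): rejecting gives the contractor an expected 0.85 × 87.25 = 74.1625; the client offers that and keeps 25.8375.

25.84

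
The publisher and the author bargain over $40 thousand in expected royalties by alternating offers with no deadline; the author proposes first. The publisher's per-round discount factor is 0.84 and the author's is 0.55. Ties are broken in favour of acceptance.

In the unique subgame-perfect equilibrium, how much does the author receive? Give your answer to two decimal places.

Let x be the author's share when the author proposes and y be the publisher's share when the publisher proposes.
The publisher accepts iff offered ≥ 0.84·y, so x = 40 − 0.84y. Symmetrically y = 40 − 0.55x.
Substituting: x = 40 − 0.84(40 − 0.55x), giving x(1 − 0.55·0.84) = 40(1 − 0.84).
So x = 40 × 0.16 / 0.538 ≈ 11.8959, and the publisher receives 40 − x ≈ 28.1041.

11.90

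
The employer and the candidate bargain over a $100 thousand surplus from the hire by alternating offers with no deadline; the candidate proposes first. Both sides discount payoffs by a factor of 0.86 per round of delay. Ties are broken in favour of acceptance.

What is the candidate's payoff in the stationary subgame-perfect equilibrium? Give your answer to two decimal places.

When the candidate proposes, the employer accepts any offer worth at least 0.86 times what the employer would get by proposing next round; and vice versa.
This gives x = 100 − 0.86y and y = 100 − 0.86x, where x and y are each side's share when it proposes.
Hence (1 − 0.86·0.86)x = 100(1 − 0.86), i.e. 0.2604·x = 14.
x ≈ 53.7634; the employer's share is 100 − x ≈ 46.2366.

53.76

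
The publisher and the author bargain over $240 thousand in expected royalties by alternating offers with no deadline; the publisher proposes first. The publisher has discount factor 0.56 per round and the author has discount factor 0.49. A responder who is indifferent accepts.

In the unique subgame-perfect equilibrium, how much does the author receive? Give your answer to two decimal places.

71.31

When the publisher proposes, the author accepts any offer worth at least 0.49 times what the author would get by proposing next round; and vice versa.
This gives x = 240 − 0.49y and y = 240 − 0.56x, where x and y are each side's share when it proposes.
Hence (1 − 0.49·0.56)x = 240(1 − 0.49), i.e. 0.7256·x = 122.4.
x ≈ 168.6880; the author's share is 240 − x ≈ 71.3120.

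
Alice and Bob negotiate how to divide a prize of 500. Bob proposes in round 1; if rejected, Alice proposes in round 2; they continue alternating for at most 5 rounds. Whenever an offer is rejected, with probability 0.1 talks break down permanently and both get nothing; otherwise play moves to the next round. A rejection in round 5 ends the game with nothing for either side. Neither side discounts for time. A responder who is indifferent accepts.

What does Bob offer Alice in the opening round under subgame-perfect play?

Round 5 (Bob proposes): rejection yields 0 for Alice; Bob offers 0 and keeps 500.
Round 4 (Alice proposes): rejecting gives Bob an expected 0.9 × 500 = 450; Alice offers that and keeps 50.
Round 3 (Bob proposes): rejecting gives Alice an expected 0.9 × 50 = 45; Bob offers that and keeps 455.
Round 2 (Alice proposes): rejecting gives Bob an expected 0.9 × 455 = 409.5. Alice offers 409.5 and keeps 500 − 409.5 = 90.5.
Round 1 (Bob proposes): rejecting gives Alice an expected 0.9 × 90.5 = 81.45; Bob offers that and keeps 418.55.

81.45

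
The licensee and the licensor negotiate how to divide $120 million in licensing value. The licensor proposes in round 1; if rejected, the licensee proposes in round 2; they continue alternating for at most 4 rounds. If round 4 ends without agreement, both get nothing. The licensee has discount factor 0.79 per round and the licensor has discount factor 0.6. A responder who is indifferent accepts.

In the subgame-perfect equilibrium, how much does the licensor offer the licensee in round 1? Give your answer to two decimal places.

82.86

Solve by backward induction from round 4.
Round 4 (the licensee proposes): rejection yields 0 for the licensor; the licensee offers 0 and keeps 120.
Round 3 (the licensor proposes): the licensee can get 120 next round, worth 0.79 × 120 = 94.8 now. The licensor offers 94.8 and keeps 120 − 94.8 = 25.2.
Round 2 (the licensee proposes): the licensor can get 25.2 next round, worth 0.6 × 25.2 = 15.12 now, so the licensee offers 15.12, keeping 104.88.
Round 1 (the licensor proposes): the licensee can get 104.88 next round, worth 0.79 × 104.88 = 82.8552 now. The licensor offers 82.8552 and keeps 120 − 82.8552 = 37.1448.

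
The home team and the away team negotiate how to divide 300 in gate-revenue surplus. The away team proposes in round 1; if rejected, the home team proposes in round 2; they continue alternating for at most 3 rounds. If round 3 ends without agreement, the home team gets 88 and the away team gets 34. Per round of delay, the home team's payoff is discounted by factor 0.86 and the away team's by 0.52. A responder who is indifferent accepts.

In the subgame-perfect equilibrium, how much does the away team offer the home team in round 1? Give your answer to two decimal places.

163.19

Work backward from the last round.
Round 3 (the away team proposes): the home team gets 88 if talks fail, so the away team offers 88 and keeps 212.
Round 2 (the home team proposes): the away team can get 212 next round, worth 0.52 × 212 = 110.24 now, so the home team offers 110.24, keeping 189.76.
Round 1 (the away team proposes): the home team can get 189.76 next round, worth 0.86 × 189.76 = 163.1936 now, so the away team offers 163.1936, keeping 136.8064.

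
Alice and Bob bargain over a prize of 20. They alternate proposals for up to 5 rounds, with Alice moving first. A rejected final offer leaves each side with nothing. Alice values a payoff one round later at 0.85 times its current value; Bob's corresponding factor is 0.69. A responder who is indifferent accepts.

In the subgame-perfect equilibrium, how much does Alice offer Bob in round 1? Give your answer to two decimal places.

Round 5 (Alice proposes): Bob will accept anything ≥ 0, so Alice offers 0 and keeps 20.
Round 4 (Bob proposes): Alice can get 20 next round, worth 0.85 × 20 = 17 now, so Bob offers 17, keeping 3.
Round 3 (Alice proposes): Bob can get 3 next round, worth 0.69 × 3 = 2.07 now. Alice offers 2.07 and keeps 20 − 2.07 = 17.93.
Round 2 (Bob proposes): Alice can get 17.93 next round, worth 0.85 × 17.93 = 15.2405 now, so Bob offers 15.2405, keeping 4.7595.
Round 1 (Alice proposes): Bob can get 4.7595 next round, worth 0.69 × 4.7595 = 3.284055 now. Alice offers 3.284055 and keeps 20 − 3.284055 = 16.715945.

3.28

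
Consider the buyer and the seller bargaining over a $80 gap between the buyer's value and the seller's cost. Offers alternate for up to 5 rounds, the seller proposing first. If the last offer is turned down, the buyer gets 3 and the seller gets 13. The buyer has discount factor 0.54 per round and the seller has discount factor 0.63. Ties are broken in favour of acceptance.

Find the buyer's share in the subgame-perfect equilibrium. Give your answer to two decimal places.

Work backward from the last round.
Round 5 (the seller proposes): the buyer gets 3 if talks fail, so the seller offers 3 and keeps 77.
Round 4 (the buyer proposes): the seller can get 77 next round, worth 0.63 × 77 = 48.51 now, so the buyer offers 48.51, keeping 31.49.
Round 3 (the seller proposes): the buyer can get 31.49 next round, worth 0.54 × 31.49 = 17.0046 now; the seller offers that and keeps 62.9954.
Round 2 (the buyer proposes): the seller can get 62.9954 next round, worth 0.63 × 62.9954 = 39.687102 now. The buyer offers 39.687102 and keeps 80 − 39.687102 = 40.312898.
Round 1 (the seller proposes): the buyer can get 40.312898 next round, worth 0.54 × 40.312898 = 21.76896492 now, so the seller offers 21.76896492, keeping 58.23103508.

21.77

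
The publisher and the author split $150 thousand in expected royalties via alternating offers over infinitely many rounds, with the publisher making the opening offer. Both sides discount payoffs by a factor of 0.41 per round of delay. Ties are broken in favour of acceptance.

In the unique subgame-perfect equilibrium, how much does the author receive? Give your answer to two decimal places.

43.62

When the publisher proposes, the author accepts any offer worth at least 0.41 times what the author would get by proposing next round; and vice versa.
This gives x = 150 − 0.41y and y = 150 − 0.41x, where x and y are each side's share when it proposes.
Hence (1 − 0.41·0.41)x = 150(1 − 0.41), i.e. 0.8319·x = 88.5.
x ≈ 106.3830; the author's share is 150 − x ≈ 43.6170.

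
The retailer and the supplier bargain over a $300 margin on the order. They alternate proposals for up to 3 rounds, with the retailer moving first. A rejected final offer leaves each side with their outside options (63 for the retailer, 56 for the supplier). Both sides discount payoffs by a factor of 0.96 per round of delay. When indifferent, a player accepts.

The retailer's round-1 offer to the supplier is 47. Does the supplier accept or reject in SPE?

Reject

Round 3 (the retailer proposes): the supplier gets 56 if talks fail, so the retailer offers 56 and keeps 244.
Round 2 (the supplier proposes): the retailer can get 244 next round, worth 0.96 × 244 = 234.24 now. The supplier offers 234.24 and keeps 300 − 234.24 = 65.76.
So by rejecting in round 1, the supplier gets 65.76 next round, worth 0.96 × 65.76 = 63.1296 now.
Offer 47 < 63.1296, so the supplier rejects.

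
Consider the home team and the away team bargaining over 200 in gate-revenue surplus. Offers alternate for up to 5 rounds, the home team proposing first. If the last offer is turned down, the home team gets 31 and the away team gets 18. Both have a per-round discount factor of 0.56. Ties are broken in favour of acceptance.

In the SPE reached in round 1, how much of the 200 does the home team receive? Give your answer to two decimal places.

133.50

Solve by backward induction from round 5.
Round 5 (the home team proposes): the away team gets 18 if talks fail, so the home team offers 18 and keeps 182.
Round 4 (the away team proposes): the home team can get 182 next round, worth 0.56 × 182 = 101.92 now; the away team offers that and keeps 98.08.
Round 3 (the home team proposes): the away team can get 98.08 next round, worth 0.56 × 98.08 = 54.9248 now. The home team offers 54.9248 and keeps 200 − 54.9248 = 145.0752.
Round 2 (the away team proposes): the home team can get 145.0752 next round, worth 0.56 × 145.0752 = 81.242112 now; the away team offers that and keeps 118.757888.
Round 1 (the home team proposes): the away team can get 118.757888 next round, worth 0.56 × 118.757888 = 66.50441728 now, so the home team offers 66.50441728, keeping 133.49558272.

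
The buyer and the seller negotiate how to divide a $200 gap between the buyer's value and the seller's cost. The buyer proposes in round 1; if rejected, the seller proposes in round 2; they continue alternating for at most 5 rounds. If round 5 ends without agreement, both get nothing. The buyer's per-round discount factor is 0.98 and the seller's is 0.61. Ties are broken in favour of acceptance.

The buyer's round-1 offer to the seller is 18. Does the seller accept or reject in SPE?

Accept

Round 5 (the buyer proposes): the seller will accept anything ≥ 0, so the buyer offers 0 and keeps 200.
Round 4 (the seller proposes): the buyer can get 200 next round, worth 0.98 × 200 = 196 now. The seller offers 196 and keeps 200 − 196 = 4.
Round 3 (the buyer proposes): the seller can get 4 next round, worth 0.61 × 4 = 2.44 now, so the buyer offers 2.44, keeping 197.56.
Round 2 (the seller proposes): the buyer can get 197.56 next round, worth 0.98 × 197.56 = 193.6088 now, so the seller offers 193.6088, keeping 6.3912.
So by rejecting in round 1, the seller gets 6.3912 next round, worth 0.61 × 6.3912 = 3.898632 now.
Offer 18 ≥ 3.898632, so the seller accepts.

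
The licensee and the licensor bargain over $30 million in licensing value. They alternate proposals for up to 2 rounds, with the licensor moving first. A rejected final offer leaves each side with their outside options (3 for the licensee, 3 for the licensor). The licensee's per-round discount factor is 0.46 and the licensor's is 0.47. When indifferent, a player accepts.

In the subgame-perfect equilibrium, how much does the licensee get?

By backward induction:
Round 2 (the licensee proposes): the licensor gets 3 if talks fail, so the licensee offers 3 and keeps 27.
Round 1 (the licensor proposes): the licensee can get 27 next round, worth 0.46 × 27 = 12.42 now, so the licensor offers 12.42, keeping 17.58.

12.42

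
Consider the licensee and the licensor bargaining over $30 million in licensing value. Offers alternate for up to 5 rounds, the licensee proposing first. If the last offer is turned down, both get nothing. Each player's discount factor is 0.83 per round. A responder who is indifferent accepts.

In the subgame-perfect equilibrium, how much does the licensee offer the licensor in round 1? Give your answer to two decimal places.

7.15

Round 5 (the licensee proposes): rejection yields 0 for the licensor; the licensee offers 0 and keeps 30.
Round 4 (the licensor proposes): the licensee can get 30 next round, worth 0.83 × 30 = 24.9 now; the licensor offers that and keeps 5.1.
Round 3 (the licensee proposes): the licensor can get 5.1 next round, worth 0.83 × 5.1 = 4.233 now. The licensee offers 4.233 and keeps 30 − 4.233 = 25.767.
Round 2 (the licensor proposes): the licensee can get 25.767 next round, worth 0.83 × 25.767 = 21.38661 now. The licensor offers 21.38661 and keeps 30 − 21.38661 = 8.61339.
Round 1 (the licensee proposes): the licensor can get 8.61339 next round, worth 0.83 × 8.61339 = 7.1491137 now. The licensee offers 7.1491137 and keeps 30 − 7.1491137 = 22.8508863.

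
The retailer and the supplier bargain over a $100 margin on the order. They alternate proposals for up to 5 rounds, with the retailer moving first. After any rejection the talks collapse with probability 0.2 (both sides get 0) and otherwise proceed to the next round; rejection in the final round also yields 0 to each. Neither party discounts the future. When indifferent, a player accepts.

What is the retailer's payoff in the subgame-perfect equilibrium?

Round 5 (the retailer proposes): rejection yields 0 for the supplier; the retailer offers 0 and keeps 100.
Round 4 (the supplier proposes): rejecting gives the retailer an expected 0.8 × 100 = 80, so the supplier offers 80, keeping 20.
Round 3 (the retailer proposes): rejecting gives the supplier an expected 0.8 × 20 = 16. The retailer offers 16 and keeps 100 − 16 = 84.
Round 2 (the supplier proposes): rejecting gives the retailer an expected 0.8 × 84 = 67.2, so the supplier offers 67.2, keeping 32.8.
Round 1 (the retailer proposes): rejecting gives the supplier an expected 0.8 × 32.8 = 26.24, so the retailer offers 26.24, keeping 73.76.

73.76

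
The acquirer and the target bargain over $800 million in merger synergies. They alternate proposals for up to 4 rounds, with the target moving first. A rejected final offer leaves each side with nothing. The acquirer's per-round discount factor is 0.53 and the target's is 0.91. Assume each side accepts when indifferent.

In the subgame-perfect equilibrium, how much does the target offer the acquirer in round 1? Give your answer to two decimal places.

Round 4 (the acquirer proposes): rejection yields 0 for the target; the acquirer offers 0 and keeps 800.
Round 3 (the target proposes): the acquirer can get 800 next round, worth 0.53 × 800 = 424 now. The target offers 424 and keeps 800 − 424 = 376.
Round 2 (the acquirer proposes): the target can get 376 next round, worth 0.91 × 376 = 342.16 now; the acquirer offers that and keeps 457.84.
Round 1 (the target proposes): the acquirer can get 457.84 next round, worth 0.53 × 457.84 = 242.6552 now, so the target offers 242.6552, keeping 557.3448.

242.66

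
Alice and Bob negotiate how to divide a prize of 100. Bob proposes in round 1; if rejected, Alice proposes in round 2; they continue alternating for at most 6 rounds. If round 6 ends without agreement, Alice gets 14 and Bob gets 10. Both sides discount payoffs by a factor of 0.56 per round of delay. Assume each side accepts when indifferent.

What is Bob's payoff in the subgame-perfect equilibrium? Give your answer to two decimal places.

Round 6 (Alice proposes): Bob gets 10 if talks fail, so Alice offers 10 and keeps 90.
Round 5 (Bob proposes): Alice can get 90 next round, worth 0.56 × 90 = 50.4 now; Bob offers that and keeps 49.6.
Round 4 (Alice proposes): Bob can get 49.6 next round, worth 0.56 × 49.6 = 27.776 now; Alice offers that and keeps 72.224.
Round 3 (Bob proposes): Alice can get 72.224 next round, worth 0.56 × 72.224 = 40.44544 now; Bob offers that and keeps 59.55456.
Round 2 (Alice proposes): Bob can get 59.55456 next round, worth 0.56 × 59.55456 = 33.3505536 now; Alice offers that and keeps 66.6494464.
Round 1 (Bob proposes): Alice can get 66.6494464 next round, worth 0.56 × 66.6494464 = 37.323689984 now. Bob offers 37.323689984 and keeps 100 − 37.323689984 = 62.676310016.

62.68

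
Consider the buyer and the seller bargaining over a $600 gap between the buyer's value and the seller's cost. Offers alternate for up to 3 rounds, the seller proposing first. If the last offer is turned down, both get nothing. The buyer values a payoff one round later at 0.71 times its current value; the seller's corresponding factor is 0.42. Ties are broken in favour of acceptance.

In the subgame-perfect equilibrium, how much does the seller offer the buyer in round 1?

247.08

By backward induction:
Round 3 (the seller proposes): the buyer will accept anything ≥ 0, so the seller offers 0 and keeps 600.
Round 2 (the buyer proposes): the seller can get 600 next round, worth 0.42 × 600 = 252 now; the buyer offers that and keeps 348.
Round 1 (the seller proposes): the buyer can get 348 next round, worth 0.71 × 348 = 247.08 now. The seller offers 247.08 and keeps 600 − 247.08 = 352.92.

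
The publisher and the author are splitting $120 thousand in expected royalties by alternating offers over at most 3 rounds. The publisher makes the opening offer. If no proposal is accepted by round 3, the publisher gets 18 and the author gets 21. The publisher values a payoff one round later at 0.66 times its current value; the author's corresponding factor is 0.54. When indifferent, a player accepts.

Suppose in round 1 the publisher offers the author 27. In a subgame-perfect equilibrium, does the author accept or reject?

Reject

Round 3 (the publisher proposes): the author gets 21 if talks fail, so the publisher offers 21 and keeps 99.
Round 2 (the author proposes): the publisher can get 99 next round, worth 0.66 × 99 = 65.34 now, so the author offers 65.34, keeping 54.66.
So by rejecting in round 1, the author gets 54.66 next round, worth 0.54 × 54.66 = 29.5164 now.
Offer 27 < 29.5164, so the author rejects.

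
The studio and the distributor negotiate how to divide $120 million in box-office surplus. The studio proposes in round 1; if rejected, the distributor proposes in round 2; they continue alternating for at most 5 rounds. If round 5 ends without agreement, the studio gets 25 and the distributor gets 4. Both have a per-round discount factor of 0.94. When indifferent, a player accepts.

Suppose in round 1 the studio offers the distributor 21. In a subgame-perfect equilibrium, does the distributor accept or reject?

Accept

Work out the distributor's continuation value if the offer is rejected.
Round 5 (the studio proposes): the distributor gets 4 if talks fail, so the studio offers 4 and keeps 116.
Round 4 (the distributor proposes): the studio can get 116 next round, worth 0.94 × 116 = 109.04 now, so the distributor offers 109.04, keeping 10.96.
Round 3 (the studio proposes): the distributor can get 10.96 next round, worth 0.94 × 10.96 = 10.3024 now; the studio offers that and keeps 109.6976.
Round 2 (the distributor proposes): the studio can get 109.6976 next round, worth 0.94 × 109.6976 = 103.115744 now. The distributor offers 103.115744 and keeps 120 − 103.115744 = 16.884256.
So by rejecting in round 1, the distributor gets 16.884256 next round, worth 0.94 × 16.884256 = 15.87120064 now.
Offer 21 ≥ 15.87120064, so the distributor accepts.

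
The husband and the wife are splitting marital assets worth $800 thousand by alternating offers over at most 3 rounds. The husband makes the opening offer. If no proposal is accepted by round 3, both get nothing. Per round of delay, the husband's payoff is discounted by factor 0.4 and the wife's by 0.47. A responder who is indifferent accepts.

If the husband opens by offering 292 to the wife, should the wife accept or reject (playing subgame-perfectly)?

Accept

Round 3 (the husband proposes): rejection yields 0 for the wife; the husband offers 0 and keeps 800.
Round 2 (the wife proposes): the husband can get 800 next round, worth 0.4 × 800 = 320 now; the wife offers that and keeps 480.
So by rejecting in round 1, the wife gets 480 next round, worth 0.47 × 480 = 225.6 now.
Offer 292 ≥ 225.6, so the wife accepts.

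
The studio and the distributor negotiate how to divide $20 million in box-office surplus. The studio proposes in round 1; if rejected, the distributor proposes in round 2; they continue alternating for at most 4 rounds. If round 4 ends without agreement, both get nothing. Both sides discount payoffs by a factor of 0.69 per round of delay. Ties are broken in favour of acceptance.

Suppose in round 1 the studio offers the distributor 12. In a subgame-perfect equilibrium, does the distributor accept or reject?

Round 4 (the distributor proposes): the studio will accept anything ≥ 0, so the distributor offers 0 and keeps 20.
Round 3 (the studio proposes): the distributor can get 20 next round, worth 0.69 × 20 = 13.8 now, so the studio offers 13.8, keeping 6.2.
Round 2 (the distributor proposes): the studio can get 6.2 next round, worth 0.69 × 6.2 = 4.278 now; the distributor offers that and keeps 15.722.
So by rejecting in round 1, the distributor gets 15.722 next round, worth 0.69 × 15.722 = 10.84818 now.
Offer 12 ≥ 10.84818, so the distributor accepts.

Accept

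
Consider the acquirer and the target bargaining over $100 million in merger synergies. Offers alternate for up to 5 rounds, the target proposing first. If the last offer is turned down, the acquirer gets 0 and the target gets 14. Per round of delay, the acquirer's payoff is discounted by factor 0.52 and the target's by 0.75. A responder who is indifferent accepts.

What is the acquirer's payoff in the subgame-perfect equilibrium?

Round 5 (the target proposes): rejection yields 0 for the acquirer; the target offers 0 and keeps 100.
Round 4 (the acquirer proposes): the target can get 100 next round, worth 0.75 × 100 = 75 now, so the acquirer offers 75, keeping 25.
Round 3 (the target proposes): the acquirer can get 25 next round, worth 0.52 × 25 = 13 now, so the target offers 13, keeping 87.
Round 2 (the acquirer proposes): the target can get 87 next round, worth 0.75 × 87 = 65.25 now; the acquirer offers that and keeps 34.75.
Round 1 (the target proposes): the acquirer can get 34.75 next round, worth 0.52 × 34.75 = 18.07 now; the target offers that and keeps 81.93.

18.07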